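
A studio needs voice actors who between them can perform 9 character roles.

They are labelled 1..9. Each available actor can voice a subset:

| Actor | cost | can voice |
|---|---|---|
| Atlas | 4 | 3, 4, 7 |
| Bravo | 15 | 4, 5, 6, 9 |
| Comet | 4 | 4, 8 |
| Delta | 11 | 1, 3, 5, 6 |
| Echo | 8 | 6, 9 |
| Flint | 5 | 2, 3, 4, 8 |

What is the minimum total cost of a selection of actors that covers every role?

28

Atlas, Delta, Echo, Flint together cover every role (Atlas ∪ Delta ∪ Echo ∪ Flint = {1, 2, 3, 4, 5, 6, 7, 8, 9}); total cost 4 + 11 + 8 + 5 = 28.
No covering selection has total cost below 28.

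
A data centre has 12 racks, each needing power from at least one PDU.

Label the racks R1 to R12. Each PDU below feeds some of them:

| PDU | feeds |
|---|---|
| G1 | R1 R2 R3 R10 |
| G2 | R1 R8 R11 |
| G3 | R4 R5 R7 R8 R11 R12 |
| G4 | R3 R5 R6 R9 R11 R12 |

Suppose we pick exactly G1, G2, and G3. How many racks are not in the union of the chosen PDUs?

2

Union of G1, G2, G3 = {R1, R2, R3, R4, R5, R7, R8, R10, R11, R12}.
Not covered: R6, R9 — 2 racks.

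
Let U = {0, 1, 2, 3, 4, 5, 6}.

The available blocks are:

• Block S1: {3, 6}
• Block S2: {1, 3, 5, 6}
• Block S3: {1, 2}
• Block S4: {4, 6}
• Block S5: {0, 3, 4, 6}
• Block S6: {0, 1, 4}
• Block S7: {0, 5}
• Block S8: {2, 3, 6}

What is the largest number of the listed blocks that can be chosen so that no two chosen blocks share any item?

3

S1, S3, S7 are pairwise disjoint (S1={3,6}; S3={1,2}; S7={0,5}).
Every remaining block overlaps one of these, and no 4 of the listed blocks are pairwise disjoint, so 3 is the maximum.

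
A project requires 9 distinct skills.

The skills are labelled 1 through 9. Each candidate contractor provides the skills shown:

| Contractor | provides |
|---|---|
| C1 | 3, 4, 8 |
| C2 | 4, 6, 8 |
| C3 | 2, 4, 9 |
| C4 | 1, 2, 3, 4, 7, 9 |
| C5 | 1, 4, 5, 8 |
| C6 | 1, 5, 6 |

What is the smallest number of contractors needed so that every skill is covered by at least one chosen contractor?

3

Take {C2, C4, C6}. Their union is {1, 2, 3, 4, 5, 6, 7, 8, 9}, which is all 9 skills.
Only C4 contains 7, so C4 is forced; the remaining 3 skills need at least 2 more contractors (each remaining contractor adds at most 2) — so at least 3 contractors are needed, and 3 is optimal.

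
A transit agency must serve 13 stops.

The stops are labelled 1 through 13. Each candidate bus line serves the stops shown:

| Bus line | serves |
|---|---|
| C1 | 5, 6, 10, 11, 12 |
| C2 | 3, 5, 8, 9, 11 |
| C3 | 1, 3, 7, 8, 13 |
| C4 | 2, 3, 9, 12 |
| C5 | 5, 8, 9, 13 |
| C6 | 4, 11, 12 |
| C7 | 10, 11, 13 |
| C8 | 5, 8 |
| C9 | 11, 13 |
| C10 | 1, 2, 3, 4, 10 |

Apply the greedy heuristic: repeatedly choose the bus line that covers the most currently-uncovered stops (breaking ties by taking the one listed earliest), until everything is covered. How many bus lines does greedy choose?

4

Greedy: pick C1 (covers 5 new) → pick C3 (covers 5 new) → pick C4 (covers 2 new) → pick C6 (covers 1 new). Total picks: 4.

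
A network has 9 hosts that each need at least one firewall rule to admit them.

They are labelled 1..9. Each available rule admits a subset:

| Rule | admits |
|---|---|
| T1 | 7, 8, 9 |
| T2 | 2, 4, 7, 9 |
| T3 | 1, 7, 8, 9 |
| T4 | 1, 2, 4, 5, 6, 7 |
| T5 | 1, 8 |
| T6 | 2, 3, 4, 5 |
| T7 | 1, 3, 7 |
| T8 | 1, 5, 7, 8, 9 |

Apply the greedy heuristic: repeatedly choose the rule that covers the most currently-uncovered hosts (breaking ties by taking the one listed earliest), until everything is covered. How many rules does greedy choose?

3

Greedy: pick T4 (covers 6 new) → pick T1 (covers 2 new) → pick T6 (covers 1 new). Total picks: 3.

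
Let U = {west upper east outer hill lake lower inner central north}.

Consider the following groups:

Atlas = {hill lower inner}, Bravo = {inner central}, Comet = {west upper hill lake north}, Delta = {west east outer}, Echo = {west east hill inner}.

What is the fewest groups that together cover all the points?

Atlas and Bravo and Comet and Delta together: Atlas ∪ Bravo ∪ Comet ∪ Delta = {west, upper, east, outer, hill, lake, lower, inner, central, north} — every point is covered.
Only Comet contains upper, so Comet is forced; the remaining 5 points need at least 3 more groups (each remaining group adds at most 2) — so at least 4 groups are needed, and 4 is optimal.

4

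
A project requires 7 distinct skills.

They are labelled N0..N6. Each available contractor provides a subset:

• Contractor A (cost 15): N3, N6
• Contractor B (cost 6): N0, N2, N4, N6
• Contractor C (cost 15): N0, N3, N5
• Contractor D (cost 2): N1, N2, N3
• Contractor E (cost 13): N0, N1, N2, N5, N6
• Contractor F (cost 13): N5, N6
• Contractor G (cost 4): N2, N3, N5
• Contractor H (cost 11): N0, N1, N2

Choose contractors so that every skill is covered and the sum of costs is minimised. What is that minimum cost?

12

B, D, G together cover every skill (B ∪ D ∪ G = {N0, N1, N2, N3, N4, N5, N6}); total cost 6 + 2 + 4 = 12.
No covering selection has total cost below 12.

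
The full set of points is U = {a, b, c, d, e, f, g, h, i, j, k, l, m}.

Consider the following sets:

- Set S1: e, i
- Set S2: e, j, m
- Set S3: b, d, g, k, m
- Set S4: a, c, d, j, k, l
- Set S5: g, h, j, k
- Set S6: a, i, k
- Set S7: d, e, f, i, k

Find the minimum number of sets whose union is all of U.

S3, S4, S5, and S7 cover everything between them: the union {a, b, c, d, e, f, g, h, i, j, k, l, m} is all of U.
Only S4 contains c, so S4 is forced; the remaining 7 points need at least 3 more sets (each remaining set adds at most 3) — so at least 4 sets are needed, and 4 is optimal.

4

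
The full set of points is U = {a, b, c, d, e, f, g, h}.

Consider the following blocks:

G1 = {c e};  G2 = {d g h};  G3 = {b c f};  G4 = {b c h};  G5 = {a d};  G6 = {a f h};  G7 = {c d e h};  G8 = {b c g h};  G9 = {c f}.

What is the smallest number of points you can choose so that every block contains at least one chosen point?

3

T = {a, c, h} meets every block (each contains at least one member of T), and |T| = 3.
No choice of 2 points meets every block, so 3 is the minimum.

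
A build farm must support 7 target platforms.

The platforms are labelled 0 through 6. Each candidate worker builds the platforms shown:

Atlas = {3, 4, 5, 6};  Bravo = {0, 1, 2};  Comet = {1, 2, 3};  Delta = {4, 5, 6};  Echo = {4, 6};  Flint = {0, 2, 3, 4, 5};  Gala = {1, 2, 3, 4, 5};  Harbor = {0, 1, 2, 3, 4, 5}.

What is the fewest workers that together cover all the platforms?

2

Delta and Harbor together: Delta ∪ Harbor = {0, 1, 2, 3, 4, 5, 6} — every platform is covered.
No single worker has all 7 platforms (the largest, Harbor, has 6), so 2 is optimal.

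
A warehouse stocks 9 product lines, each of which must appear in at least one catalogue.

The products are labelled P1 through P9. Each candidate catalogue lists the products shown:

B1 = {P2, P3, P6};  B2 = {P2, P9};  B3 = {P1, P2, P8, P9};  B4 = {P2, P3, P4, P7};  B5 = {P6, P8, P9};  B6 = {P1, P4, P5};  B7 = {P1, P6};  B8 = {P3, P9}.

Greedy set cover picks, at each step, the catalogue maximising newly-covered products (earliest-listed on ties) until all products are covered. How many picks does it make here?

Greedy: pick B3 (covers 4 new) → pick B4 (covers 3 new) → pick B1 (covers 1 new) → pick B6 (covers 1 new). Total picks: 4.
(The true minimum cover uses only 3 catalogues, so greedy is not optimal here.)

4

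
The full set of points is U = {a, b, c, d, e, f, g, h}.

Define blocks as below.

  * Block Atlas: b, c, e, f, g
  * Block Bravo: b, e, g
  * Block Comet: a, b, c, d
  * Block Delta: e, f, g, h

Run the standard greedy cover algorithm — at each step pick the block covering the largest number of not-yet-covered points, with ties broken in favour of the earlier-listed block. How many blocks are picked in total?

Greedy: pick Atlas (covers 5 new) → pick Comet (covers 2 new) → pick Delta (covers 1 new). Total picks: 3.
(The true minimum cover uses only 2 blocks, so greedy is not optimal here.)

3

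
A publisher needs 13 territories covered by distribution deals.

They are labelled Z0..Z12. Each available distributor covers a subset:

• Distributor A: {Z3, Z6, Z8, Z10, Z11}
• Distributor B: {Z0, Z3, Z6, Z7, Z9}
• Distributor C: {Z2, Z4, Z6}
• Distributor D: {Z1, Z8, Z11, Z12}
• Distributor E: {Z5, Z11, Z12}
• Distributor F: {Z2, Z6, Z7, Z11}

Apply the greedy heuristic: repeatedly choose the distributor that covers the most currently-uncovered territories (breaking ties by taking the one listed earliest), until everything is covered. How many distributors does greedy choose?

Greedy: pick A (covers 5 new) → pick B (covers 3 new) → pick C (covers 2 new) → pick D (covers 2 new) → pick E (covers 1 new). Total picks: 5.

5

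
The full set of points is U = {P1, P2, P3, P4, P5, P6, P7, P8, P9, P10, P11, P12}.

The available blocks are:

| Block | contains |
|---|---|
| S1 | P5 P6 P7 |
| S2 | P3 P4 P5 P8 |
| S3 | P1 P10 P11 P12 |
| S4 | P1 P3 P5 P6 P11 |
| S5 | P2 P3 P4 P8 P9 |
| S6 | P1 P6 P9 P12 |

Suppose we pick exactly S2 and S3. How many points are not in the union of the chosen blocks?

Union of S2, S3 = {P1, P3, P4, P5, P8, P10, P11, P12}.
Not covered: P2, P6, P7, P9 — 4 points.

4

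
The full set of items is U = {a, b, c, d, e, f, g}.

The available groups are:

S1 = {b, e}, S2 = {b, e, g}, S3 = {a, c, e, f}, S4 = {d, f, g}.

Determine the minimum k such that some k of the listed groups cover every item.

3

S2, S3, and S4 cover everything between them: the union {a, b, c, d, e, f, g} is all of U.
Only S3 contains a, so S3 is forced; the remaining 3 items need at least 2 more groups (each remaining group adds at most 2) — so at least 3 groups are needed, and 3 is optimal.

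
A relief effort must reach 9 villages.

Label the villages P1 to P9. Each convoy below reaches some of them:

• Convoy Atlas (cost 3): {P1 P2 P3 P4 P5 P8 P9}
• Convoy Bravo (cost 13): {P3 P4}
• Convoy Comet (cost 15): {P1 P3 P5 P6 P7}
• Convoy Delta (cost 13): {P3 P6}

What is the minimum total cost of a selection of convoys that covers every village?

18

Atlas, Comet together cover every village (Atlas ∪ Comet = {P1, P2, P3, P4, P5, P6, P7, P8, P9}); total cost 3 + 15 = 18.
No covering selection has total cost below 18.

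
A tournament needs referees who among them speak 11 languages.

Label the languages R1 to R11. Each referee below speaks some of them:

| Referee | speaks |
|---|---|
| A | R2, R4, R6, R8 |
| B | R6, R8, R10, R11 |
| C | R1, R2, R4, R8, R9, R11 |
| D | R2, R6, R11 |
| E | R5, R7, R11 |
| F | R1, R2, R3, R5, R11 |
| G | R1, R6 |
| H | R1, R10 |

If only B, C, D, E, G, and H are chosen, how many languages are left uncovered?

Union of B, C, D, E, G, H = {R1, R2, R4, R5, R6, R7, R8, R9, R10, R11}.
Not covered: R3 — 1 language.

1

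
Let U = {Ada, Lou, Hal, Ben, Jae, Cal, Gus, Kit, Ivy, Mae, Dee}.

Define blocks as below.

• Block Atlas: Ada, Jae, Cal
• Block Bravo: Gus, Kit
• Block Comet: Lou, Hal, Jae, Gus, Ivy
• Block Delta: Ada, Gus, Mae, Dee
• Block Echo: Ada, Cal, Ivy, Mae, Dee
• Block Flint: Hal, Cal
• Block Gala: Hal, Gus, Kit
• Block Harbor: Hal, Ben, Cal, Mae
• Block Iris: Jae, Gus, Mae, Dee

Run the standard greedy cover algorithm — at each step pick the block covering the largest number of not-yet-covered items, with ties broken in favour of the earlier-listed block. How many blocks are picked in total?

4

Greedy: pick Comet (covers 5 new) → pick Echo (covers 4 new) → pick Bravo (covers 1 new) → pick Harbor (covers 1 new). Total picks: 4.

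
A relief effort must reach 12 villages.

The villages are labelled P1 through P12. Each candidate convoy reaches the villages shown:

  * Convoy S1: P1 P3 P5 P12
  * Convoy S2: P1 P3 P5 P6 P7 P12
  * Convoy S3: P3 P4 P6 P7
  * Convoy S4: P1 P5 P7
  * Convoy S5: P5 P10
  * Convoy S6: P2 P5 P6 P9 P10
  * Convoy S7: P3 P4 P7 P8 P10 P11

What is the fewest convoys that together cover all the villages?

3

S2 and S6 and S7 together: S2 ∪ S6 ∪ S7 = {P1, P2, P3, P4, P5, P6, P7, P8, P9, P10, P11, P12} — every village is covered.
Only S6 contains P2, so S6 is forced; the remaining 7 villages need at least 2 more convoys (each remaining convoy adds at most 5) — so at least 3 convoys are needed, and 3 is optimal.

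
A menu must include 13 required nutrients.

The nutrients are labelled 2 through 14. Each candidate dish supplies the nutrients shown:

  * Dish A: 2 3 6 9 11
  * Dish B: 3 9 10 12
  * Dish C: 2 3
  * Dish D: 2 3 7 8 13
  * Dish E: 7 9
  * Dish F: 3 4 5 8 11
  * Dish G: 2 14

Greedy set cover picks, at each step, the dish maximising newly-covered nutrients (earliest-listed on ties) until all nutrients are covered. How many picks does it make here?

Greedy: pick A (covers 5 new) → pick D (covers 3 new) → pick B (covers 2 new) → pick F (covers 2 new) → pick G (covers 1 new). Total picks: 5.

5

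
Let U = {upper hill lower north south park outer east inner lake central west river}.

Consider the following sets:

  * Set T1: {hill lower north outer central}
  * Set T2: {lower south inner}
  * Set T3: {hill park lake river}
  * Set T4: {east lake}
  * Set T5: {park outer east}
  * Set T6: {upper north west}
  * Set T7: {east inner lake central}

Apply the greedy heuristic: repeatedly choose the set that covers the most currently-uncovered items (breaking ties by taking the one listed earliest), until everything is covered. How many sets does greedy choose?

Greedy: pick T1 (covers 5 new) → pick T3 (covers 3 new) → pick T2 (covers 2 new) → pick T6 (covers 2 new) → pick T4 (covers 1 new). Total picks: 5.

5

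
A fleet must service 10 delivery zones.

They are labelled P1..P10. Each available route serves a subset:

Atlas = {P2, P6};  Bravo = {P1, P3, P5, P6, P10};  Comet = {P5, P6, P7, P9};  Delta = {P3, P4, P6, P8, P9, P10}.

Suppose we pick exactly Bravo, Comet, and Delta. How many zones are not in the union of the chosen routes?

Union of Bravo, Comet, Delta = {P1, P3, P4, P5, P6, P7, P8, P9, P10}.
Not covered: P2 — 1 zone.

1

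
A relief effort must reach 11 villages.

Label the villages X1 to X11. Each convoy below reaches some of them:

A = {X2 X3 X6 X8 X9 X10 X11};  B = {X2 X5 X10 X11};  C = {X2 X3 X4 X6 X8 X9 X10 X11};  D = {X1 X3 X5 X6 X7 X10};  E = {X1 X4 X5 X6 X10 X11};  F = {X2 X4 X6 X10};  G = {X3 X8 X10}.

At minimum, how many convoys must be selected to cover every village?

Take {C, D}. Their union is {X1, X2, X3, X4, X5, X6, X7, X8, X9, X10, X11}, which is all 11 villages.
No single convoy has all 11 villages (the largest, C, has 8), so 2 is optimal.

2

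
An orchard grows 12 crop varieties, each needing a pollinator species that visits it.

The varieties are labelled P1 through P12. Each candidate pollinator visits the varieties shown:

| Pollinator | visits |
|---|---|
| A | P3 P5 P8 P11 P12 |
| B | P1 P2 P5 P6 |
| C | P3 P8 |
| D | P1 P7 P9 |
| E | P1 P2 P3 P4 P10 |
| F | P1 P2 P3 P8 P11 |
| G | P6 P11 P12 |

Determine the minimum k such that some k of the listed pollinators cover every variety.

4

Take {A, B, D, E}. Their union is {P1, P2, P3, P4, P5, P6, P7, P8, P9, P10, P11, P12}, which is all 12 varieties.
No 3 of the 7 pollinators cover everything (all 35 combinations miss at least one variety), so 4 is optimal.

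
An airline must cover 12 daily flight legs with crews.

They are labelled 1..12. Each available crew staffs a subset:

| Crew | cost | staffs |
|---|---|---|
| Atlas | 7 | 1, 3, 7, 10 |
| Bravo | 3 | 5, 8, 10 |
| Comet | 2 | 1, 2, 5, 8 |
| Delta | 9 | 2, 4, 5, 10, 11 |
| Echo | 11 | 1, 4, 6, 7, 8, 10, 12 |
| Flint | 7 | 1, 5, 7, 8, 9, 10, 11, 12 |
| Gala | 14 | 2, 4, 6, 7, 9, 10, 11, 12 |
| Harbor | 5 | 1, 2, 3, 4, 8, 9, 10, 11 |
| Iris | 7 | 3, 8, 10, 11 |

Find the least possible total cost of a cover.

Comet, Echo, Harbor together cover every leg (Comet ∪ Echo ∪ Harbor = {1, 2, 3, 4, 5, 6, 7, 8, 9, 10, 11, 12}); total cost 2 + 11 + 5 = 18.
The greedy pick Comet, Harbor, Flint, Echo costs 25; no covering selection beats 18.

18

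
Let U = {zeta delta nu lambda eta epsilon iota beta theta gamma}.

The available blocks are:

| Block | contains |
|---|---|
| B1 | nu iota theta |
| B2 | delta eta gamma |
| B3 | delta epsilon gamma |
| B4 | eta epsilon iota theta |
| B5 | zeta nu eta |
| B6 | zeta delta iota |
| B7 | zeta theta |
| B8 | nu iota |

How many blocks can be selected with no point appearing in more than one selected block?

B2, B7, B8 are pairwise disjoint (B2={delta,eta,gamma}; B7={zeta,theta}; B8={nu,iota}).
Every remaining block overlaps one of these, and no 4 of the listed blocks are pairwise disjoint, so 3 is the maximum.

3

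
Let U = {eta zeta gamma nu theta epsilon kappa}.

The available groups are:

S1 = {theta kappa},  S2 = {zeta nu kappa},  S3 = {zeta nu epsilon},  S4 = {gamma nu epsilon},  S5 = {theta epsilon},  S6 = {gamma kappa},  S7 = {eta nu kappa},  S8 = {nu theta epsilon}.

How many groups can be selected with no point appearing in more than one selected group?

S1, S4 are pairwise disjoint (S1={theta,kappa}; S4={gamma,nu,epsilon}).
Every remaining group overlaps one of these, and no 3 of the listed groups are pairwise disjoint, so 2 is the maximum.

2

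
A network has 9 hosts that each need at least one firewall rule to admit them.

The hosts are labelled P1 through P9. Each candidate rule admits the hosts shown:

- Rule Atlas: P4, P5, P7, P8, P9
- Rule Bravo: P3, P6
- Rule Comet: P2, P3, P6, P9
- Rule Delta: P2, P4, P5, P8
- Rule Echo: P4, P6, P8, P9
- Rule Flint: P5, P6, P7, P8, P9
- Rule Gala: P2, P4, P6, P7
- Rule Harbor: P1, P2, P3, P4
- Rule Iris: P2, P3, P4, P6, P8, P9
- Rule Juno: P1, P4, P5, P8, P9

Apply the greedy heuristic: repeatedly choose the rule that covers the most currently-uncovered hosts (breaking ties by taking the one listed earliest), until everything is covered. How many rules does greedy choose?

Greedy: pick Iris (covers 6 new) → pick Atlas (covers 2 new) → pick Harbor (covers 1 new). Total picks: 3.
(The true minimum cover uses only 2 rules, so greedy is not optimal here.)

3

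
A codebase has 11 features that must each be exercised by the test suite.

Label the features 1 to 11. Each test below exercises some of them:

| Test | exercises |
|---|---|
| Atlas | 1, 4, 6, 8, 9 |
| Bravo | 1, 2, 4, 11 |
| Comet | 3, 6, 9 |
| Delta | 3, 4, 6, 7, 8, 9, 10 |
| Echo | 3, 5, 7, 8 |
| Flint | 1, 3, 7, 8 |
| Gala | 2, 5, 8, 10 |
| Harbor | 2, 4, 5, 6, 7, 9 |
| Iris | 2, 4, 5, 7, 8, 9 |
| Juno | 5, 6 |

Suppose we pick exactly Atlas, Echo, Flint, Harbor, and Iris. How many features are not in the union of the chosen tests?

Union of Atlas, Echo, Flint, Harbor, Iris = {1, 2, 3, 4, 5, 6, 7, 8, 9}.
Not covered: 10, 11 — 2 features.

2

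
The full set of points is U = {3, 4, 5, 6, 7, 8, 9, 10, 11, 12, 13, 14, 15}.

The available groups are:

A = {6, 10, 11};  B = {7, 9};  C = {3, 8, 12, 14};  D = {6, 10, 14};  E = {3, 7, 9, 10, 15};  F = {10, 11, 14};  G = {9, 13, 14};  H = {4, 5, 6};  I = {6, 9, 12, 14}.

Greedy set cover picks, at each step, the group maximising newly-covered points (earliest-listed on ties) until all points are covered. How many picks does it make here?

Greedy: pick E (covers 5 new) → pick C (covers 3 new) → pick H (covers 3 new) → pick A (covers 1 new) → pick G (covers 1 new). Total picks: 5.

5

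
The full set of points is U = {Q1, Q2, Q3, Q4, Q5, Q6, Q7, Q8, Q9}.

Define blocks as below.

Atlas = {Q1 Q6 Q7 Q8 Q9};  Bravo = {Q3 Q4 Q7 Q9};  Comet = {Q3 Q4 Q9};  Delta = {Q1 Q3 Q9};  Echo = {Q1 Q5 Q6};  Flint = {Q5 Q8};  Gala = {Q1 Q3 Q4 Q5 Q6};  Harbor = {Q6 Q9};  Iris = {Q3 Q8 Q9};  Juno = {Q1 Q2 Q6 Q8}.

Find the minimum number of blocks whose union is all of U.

Bravo, Echo, and Juno cover everything between them: the union {Q1, Q2, Q3, Q4, Q5, Q6, Q7, Q8, Q9} is all of U.
Only Juno contains Q2, so Juno is forced; the remaining 5 points need at least 2 more blocks (each remaining block adds at most 4) — so at least 3 blocks are needed, and 3 is optimal.

3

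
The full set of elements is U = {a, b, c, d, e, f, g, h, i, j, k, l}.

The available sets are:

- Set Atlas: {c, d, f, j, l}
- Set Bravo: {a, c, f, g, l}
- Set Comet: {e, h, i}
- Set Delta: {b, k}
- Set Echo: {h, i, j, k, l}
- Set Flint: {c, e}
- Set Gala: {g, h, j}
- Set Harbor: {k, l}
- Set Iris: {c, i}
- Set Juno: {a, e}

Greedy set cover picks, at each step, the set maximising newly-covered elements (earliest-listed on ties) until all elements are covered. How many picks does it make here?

4

Greedy: pick Atlas (covers 5 new) → pick Comet (covers 3 new) → pick Bravo (covers 2 new) → pick Delta (covers 2 new). Total picks: 4.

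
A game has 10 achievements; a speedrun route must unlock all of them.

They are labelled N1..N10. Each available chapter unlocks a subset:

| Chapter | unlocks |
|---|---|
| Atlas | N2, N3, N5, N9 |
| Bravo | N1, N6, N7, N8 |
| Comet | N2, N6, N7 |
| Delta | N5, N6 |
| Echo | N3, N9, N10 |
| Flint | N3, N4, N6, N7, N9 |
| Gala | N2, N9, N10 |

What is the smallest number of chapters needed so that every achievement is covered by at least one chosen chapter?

4

Atlas and Bravo and Flint and Gala together: Atlas ∪ Bravo ∪ Flint ∪ Gala = {N1, N2, N3, N4, N5, N6, N7, N8, N9, N10} — every achievement is covered.
Only Flint contains N4, so Flint is forced; the remaining 5 achievements need at least 3 more chapters (each remaining chapter adds at most 2) — so at least 4 chapters are needed, and 4 is optimal.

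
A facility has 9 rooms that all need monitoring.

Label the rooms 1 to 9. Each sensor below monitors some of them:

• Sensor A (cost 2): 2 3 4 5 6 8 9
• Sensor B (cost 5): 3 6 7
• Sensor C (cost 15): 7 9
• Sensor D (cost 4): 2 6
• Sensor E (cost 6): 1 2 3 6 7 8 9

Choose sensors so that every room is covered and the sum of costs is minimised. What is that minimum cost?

8

A, E together cover every room (A ∪ E = {1, 2, 3, 4, 5, 6, 7, 8, 9}); total cost 2 + 6 = 8.
No covering selection has total cost below 8.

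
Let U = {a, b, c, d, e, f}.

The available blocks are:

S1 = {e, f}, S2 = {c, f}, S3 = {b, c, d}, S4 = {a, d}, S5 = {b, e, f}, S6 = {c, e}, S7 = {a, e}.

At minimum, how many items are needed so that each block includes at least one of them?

3

The 3 items {c, d, e} hit every block.
No choice of 2 items meets every block, so 3 is the minimum.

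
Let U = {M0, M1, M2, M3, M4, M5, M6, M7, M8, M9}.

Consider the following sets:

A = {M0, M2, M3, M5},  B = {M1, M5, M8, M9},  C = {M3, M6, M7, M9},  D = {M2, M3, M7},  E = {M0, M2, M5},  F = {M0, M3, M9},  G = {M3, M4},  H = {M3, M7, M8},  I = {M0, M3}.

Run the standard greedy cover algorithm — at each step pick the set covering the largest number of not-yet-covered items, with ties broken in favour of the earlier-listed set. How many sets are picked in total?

4

Greedy: pick A (covers 4 new) → pick B (covers 3 new) → pick C (covers 2 new) → pick G (covers 1 new). Total picks: 4.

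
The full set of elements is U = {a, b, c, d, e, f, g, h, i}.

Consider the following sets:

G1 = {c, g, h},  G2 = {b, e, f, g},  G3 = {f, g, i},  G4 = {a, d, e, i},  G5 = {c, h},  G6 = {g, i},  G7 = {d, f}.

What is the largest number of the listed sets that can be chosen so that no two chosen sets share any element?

3

G5, G6, G7 are pairwise disjoint (G5={c,h}; G6={g,i}; G7={d,f}).
Every remaining set overlaps one of these, and no 4 of the listed sets are pairwise disjoint, so 3 is the maximum.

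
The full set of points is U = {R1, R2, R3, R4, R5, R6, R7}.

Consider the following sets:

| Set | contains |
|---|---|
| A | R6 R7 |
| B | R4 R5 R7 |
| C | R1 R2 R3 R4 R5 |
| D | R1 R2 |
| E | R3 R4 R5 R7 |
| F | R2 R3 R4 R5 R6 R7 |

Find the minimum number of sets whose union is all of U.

2

C and F together: C ∪ F = {R1, R2, R3, R4, R5, R6, R7} — every point is covered.
No single set has all 7 points (the largest, F, has 6), so 2 is optimal.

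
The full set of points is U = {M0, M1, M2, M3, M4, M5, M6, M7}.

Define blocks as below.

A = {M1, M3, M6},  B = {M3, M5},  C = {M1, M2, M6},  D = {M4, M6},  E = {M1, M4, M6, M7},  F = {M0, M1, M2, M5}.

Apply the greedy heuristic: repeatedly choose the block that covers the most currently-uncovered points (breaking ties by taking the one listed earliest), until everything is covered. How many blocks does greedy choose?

Greedy: pick E (covers 4 new) → pick F (covers 3 new) → pick A (covers 1 new). Total picks: 3.

3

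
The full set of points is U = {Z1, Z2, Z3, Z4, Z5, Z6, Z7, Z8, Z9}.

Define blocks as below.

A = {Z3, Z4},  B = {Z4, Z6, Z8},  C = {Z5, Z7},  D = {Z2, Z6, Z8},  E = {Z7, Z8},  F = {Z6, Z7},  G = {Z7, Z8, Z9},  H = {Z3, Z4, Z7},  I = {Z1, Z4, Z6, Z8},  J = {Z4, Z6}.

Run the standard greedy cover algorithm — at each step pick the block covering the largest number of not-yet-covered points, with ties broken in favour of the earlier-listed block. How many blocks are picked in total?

Greedy: pick I (covers 4 new) → pick C (covers 2 new) → pick A (covers 1 new) → pick D (covers 1 new) → pick G (covers 1 new). Total picks: 5.

5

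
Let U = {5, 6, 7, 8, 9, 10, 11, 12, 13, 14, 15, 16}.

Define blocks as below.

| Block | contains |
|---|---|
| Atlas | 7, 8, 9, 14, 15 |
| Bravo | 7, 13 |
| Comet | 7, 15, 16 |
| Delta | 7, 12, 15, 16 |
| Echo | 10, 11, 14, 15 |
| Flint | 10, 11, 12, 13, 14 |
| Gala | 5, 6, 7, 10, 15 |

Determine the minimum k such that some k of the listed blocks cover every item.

Take {Atlas, Comet, Flint, Gala}. Their union is {5, 6, 7, 8, 9, 10, 11, 12, 13, 14, 15, 16}, which is all 12 items.
No 3 of the 7 blocks cover everything (all 35 combinations miss at least one item), so 4 is optimal.

4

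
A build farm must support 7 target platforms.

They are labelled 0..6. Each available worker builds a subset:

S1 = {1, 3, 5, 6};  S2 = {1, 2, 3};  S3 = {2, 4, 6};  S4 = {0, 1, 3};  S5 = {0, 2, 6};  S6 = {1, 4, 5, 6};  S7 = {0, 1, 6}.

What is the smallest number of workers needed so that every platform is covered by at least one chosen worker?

Take {S2, S5, S6}. Their union is {0, 1, 2, 3, 4, 5, 6}, which is all 7 platforms.
No 2 of the 7 workers cover everything (all 21 combinations miss at least one platform), so 3 is optimal.

3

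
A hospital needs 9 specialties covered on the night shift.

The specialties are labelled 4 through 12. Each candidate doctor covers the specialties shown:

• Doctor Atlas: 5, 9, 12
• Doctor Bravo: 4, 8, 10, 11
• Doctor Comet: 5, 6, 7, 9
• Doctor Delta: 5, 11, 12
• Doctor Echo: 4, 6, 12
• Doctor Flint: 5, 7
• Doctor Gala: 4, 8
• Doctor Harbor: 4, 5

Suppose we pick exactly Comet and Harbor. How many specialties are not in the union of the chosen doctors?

Union of Comet, Harbor = {4, 5, 6, 7, 9}.
Not covered: 8, 10, 11, 12 — 4 specialties.

4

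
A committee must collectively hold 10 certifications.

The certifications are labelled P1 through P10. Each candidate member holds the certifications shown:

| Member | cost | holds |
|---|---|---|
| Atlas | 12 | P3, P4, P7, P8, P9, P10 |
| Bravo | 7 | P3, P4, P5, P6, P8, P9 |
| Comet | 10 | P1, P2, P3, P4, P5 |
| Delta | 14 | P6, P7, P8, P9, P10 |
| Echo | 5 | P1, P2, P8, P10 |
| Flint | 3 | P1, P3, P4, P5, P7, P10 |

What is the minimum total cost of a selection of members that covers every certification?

15

Bravo, Echo, Flint together cover every certification (Bravo ∪ Echo ∪ Flint = {P1, P2, P3, P4, P5, P6, P7, P8, P9, P10}); total cost 7 + 5 + 3 = 15.
No covering selection has total cost below 15.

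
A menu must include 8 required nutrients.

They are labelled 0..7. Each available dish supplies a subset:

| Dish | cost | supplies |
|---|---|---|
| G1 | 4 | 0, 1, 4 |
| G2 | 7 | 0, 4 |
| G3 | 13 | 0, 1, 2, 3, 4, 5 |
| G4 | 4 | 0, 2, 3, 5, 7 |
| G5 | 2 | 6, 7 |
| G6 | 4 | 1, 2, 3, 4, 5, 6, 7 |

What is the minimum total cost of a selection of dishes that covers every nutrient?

G1, G6 together cover every nutrient (G1 ∪ G6 = {0, 1, 2, 3, 4, 5, 6, 7}); total cost 4 + 4 = 8.
No covering selection has total cost below 8.

8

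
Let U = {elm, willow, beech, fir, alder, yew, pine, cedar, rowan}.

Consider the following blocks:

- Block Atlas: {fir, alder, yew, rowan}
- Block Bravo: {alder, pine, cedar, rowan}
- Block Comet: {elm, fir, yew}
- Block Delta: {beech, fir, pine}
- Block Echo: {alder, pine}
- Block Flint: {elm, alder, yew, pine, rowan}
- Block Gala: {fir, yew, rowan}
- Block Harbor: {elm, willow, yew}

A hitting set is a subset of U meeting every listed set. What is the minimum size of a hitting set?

2

Take H = {yew, pine}. Each listed block contains at least one of these, so H is a hitting set of size 2.
The blocks Delta, Harbor are pairwise disjoint, so any hitting set needs a separate element for each — at least 2. Hence 2 is optimal.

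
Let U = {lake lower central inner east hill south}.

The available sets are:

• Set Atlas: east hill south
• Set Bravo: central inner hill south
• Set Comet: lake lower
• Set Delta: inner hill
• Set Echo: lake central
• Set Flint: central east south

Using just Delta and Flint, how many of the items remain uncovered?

2

Union of Delta, Flint = {central, inner, east, hill, south}.
Not covered: lake, lower — 2 items.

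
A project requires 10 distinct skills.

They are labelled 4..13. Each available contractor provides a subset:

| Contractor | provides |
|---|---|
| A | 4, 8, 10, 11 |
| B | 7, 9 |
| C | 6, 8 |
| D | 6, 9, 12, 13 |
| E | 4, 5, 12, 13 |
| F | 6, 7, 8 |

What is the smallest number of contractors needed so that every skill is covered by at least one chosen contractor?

4

A and B and D and E together: A ∪ B ∪ D ∪ E = {4, 5, 6, 7, 8, 9, 10, 11, 12, 13} — every skill is covered.
No 3 of the 6 contractors cover everything (all 20 combinations miss at least one skill), so 4 is optimal.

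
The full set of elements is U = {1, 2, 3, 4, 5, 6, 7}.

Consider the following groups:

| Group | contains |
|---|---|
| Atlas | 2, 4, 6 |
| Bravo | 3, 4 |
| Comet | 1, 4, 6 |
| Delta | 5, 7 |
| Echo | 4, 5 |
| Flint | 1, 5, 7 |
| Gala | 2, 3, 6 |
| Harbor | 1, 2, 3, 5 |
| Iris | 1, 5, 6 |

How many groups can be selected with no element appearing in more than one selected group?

Flint, Gala are pairwise disjoint (Flint={1,5,7}; Gala={2,3,6}).
Every remaining group overlaps one of these, and no 3 of the listed groups are pairwise disjoint, so 2 is the maximum.

2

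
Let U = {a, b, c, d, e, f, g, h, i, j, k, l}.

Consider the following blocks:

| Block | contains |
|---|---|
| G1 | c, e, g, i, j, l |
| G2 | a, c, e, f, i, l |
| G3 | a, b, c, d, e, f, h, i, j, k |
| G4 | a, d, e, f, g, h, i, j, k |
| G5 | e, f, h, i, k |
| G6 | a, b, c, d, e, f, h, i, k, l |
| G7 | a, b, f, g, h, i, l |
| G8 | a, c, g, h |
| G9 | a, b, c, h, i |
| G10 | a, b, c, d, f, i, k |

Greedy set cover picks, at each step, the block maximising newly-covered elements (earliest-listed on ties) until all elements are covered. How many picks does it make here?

Greedy: pick G3 (covers 10 new) → pick G1 (covers 2 new). Total picks: 2.

2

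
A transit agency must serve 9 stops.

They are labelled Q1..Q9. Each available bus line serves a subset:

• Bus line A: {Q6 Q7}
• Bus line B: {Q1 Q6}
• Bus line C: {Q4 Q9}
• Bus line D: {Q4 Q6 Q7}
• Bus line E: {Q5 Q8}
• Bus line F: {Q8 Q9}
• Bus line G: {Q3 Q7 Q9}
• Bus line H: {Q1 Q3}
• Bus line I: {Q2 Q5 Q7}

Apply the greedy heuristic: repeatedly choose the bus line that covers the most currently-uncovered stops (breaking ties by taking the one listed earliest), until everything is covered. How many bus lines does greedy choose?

5

Greedy: pick D (covers 3 new) → pick E (covers 2 new) → pick G (covers 2 new) → pick B (covers 1 new) → pick I (covers 1 new). Total picks: 5.
(The true minimum cover uses only 4 bus lines, so greedy is not optimal here.)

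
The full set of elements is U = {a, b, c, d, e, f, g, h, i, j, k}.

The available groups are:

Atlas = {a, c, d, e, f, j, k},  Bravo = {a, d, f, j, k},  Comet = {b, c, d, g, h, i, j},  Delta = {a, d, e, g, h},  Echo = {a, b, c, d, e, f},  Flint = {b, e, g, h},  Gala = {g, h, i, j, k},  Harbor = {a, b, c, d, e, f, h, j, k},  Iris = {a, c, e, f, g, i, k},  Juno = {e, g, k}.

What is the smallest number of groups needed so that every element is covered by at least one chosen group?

2

Echo and Gala together: Echo ∪ Gala = {a, b, c, d, e, f, g, h, i, j, k} — every element is covered.
No single group has all 11 elements (the largest, Harbor, has 9), so 2 is optimal.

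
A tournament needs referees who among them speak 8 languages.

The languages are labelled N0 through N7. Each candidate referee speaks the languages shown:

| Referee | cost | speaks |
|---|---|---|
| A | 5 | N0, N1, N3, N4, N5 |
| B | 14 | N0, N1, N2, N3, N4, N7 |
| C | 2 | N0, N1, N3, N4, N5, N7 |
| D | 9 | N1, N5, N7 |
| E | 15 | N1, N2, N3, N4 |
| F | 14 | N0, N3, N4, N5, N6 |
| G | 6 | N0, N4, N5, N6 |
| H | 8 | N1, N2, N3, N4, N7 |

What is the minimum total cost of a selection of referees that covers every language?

14

G, H together cover every language (G ∪ H = {N0, N1, N2, N3, N4, N5, N6, N7}); total cost 6 + 8 = 14.
The greedy pick C, G, H costs 16; no covering selection beats 14.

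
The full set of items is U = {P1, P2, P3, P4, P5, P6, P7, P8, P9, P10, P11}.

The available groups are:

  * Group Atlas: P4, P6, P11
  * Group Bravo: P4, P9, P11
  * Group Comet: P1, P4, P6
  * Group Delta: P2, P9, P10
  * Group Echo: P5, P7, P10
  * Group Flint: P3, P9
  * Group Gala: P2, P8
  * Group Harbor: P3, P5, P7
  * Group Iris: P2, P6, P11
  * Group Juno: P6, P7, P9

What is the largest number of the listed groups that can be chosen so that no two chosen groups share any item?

4

Atlas, Echo, Flint, Gala are pairwise disjoint (Atlas={P4,P6,P11}; Echo={P5,P7,P10}; Flint={P3,P9}; Gala={P2,P8}).
Every remaining group overlaps one of these, and no 5 of the listed groups are pairwise disjoint, so 4 is the maximum.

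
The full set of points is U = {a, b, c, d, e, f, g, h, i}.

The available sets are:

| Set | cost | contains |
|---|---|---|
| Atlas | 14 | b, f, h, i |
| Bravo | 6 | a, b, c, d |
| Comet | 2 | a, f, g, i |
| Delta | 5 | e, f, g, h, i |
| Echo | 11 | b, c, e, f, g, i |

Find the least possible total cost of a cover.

11

Bravo, Delta together cover every point (Bravo ∪ Delta = {a, b, c, d, e, f, g, h, i}); total cost 6 + 5 = 11.
The greedy pick Comet, Bravo, Delta costs 13; no covering selection beats 11.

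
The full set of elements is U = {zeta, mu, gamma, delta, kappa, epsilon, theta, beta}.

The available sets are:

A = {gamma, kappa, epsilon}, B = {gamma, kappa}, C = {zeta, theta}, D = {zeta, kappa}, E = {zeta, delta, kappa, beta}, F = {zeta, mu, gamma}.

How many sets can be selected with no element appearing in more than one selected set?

A, C are pairwise disjoint (A={gamma,kappa,epsilon}; C={zeta,theta}).
Every remaining set overlaps one of these, and no 3 of the listed sets are pairwise disjoint, so 2 is the maximum.

2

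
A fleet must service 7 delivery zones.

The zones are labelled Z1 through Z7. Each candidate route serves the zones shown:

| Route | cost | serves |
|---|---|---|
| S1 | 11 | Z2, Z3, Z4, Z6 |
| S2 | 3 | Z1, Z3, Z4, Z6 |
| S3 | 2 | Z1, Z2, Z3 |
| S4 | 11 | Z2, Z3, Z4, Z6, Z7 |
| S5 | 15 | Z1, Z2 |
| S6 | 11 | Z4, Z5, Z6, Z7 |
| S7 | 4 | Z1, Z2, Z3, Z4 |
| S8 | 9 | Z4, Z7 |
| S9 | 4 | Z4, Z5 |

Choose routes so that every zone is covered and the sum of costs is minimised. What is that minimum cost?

13

S3, S6 together cover every zone (S3 ∪ S6 = {Z1, Z2, Z3, Z4, Z5, Z6, Z7}); total cost 2 + 11 = 13.
The greedy pick S3, S2, S9, S8 costs 18; no covering selection beats 13.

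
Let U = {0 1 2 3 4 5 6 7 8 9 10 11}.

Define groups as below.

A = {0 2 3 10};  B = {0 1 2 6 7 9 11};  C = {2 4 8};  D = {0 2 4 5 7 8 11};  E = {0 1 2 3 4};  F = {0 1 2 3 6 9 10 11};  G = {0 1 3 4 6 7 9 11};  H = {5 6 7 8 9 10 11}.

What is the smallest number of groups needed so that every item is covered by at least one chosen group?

2

Take {D, F}. Their union is {0, 1, 2, 3, 4, 5, 6, 7, 8, 9, 10, 11}, which is all 12 items.
No single group has all 12 items (the largest, F, has 8), so 2 is optimal.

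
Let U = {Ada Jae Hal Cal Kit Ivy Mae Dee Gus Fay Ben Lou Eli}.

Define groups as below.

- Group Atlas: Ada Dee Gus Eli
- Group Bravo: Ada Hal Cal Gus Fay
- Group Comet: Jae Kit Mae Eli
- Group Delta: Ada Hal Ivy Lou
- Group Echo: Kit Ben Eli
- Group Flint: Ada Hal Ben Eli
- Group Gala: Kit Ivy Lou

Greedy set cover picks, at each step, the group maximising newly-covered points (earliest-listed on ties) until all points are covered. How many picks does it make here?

Greedy: pick Bravo (covers 5 new) → pick Comet (covers 4 new) → pick Delta (covers 2 new) → pick Atlas (covers 1 new) → pick Echo (covers 1 new). Total picks: 5.

5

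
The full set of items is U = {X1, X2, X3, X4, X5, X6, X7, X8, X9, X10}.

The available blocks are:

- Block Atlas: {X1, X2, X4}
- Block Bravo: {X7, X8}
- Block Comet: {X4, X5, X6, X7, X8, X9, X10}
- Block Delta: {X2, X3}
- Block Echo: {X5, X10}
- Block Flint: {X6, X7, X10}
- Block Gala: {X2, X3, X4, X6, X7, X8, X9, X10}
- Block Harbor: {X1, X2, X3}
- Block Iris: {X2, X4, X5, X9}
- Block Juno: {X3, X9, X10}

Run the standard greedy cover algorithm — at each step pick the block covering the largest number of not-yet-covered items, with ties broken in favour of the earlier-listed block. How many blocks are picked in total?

Greedy: pick Gala (covers 8 new) → pick Atlas (covers 1 new) → pick Comet (covers 1 new). Total picks: 3.
(The true minimum cover uses only 2 blocks, so greedy is not optimal here.)

3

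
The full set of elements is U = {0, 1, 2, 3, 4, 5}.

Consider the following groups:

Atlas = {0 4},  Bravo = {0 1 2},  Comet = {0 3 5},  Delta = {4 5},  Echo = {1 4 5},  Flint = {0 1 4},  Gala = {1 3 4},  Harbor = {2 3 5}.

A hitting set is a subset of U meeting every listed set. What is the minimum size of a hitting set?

3

H = {0, 4, 5} meets every group (each contains at least one member of H), and |H| = 3.
No choice of 2 elements meets every group, so 3 is the minimum.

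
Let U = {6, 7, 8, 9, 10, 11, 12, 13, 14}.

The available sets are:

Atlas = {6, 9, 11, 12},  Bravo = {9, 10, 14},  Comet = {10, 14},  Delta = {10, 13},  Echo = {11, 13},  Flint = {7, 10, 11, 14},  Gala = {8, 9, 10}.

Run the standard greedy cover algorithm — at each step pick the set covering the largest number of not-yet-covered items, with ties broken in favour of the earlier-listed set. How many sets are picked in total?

Greedy: pick Atlas (covers 4 new) → pick Flint (covers 3 new) → pick Delta (covers 1 new) → pick Gala (covers 1 new). Total picks: 4.

4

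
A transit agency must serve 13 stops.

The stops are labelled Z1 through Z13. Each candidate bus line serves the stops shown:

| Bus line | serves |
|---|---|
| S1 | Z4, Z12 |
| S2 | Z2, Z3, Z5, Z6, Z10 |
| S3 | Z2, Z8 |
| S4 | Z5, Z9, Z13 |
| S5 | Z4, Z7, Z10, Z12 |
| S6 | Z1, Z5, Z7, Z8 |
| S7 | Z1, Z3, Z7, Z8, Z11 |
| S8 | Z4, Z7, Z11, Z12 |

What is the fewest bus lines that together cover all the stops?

4

S2 and S4 and S6 and S8 together: S2 ∪ S4 ∪ S6 ∪ S8 = {Z1, Z2, Z3, Z4, Z5, Z6, Z7, Z8, Z9, Z10, Z11, Z12, Z13} — every stop is covered.
No 3 of the 8 bus lines cover everything (all 56 combinations miss at least one stop), so 4 is optimal.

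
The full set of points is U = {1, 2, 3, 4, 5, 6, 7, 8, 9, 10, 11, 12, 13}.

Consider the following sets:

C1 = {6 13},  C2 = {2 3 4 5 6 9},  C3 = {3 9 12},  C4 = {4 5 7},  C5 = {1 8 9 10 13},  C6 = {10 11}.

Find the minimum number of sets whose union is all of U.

Take {C2, C3, C4, C5, C6}. Their union is {1, 2, 3, 4, 5, 6, 7, 8, 9, 10, 11, 12, 13}, which is all 13 points.
No 4 of the 6 sets cover everything (all 15 combinations miss at least one point), so 5 is optimal.

5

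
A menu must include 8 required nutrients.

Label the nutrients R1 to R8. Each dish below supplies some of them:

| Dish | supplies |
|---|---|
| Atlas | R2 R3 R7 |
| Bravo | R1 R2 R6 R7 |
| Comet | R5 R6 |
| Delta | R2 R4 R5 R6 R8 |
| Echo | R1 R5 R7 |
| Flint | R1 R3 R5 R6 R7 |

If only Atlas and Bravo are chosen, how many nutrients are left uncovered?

3

Union of Atlas, Bravo = {R1, R2, R3, R6, R7}.
Not covered: R4, R5, R8 — 3 nutrients.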